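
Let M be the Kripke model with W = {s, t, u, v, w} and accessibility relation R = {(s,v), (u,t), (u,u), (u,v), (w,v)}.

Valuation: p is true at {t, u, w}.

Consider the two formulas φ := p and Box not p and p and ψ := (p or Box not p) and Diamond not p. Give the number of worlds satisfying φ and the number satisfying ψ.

For p and Box not p and p:
s: p and Box not p is F, p is F. ✗
t: p and Box not p is T, p is T. ✓
u: p and Box not p is F, p is T. ✗
v: p and Box not p is F, p is F. ✗
w: p and Box not p is T, p is T. ✓
— 2 worlds.
For (p or Box not p) and Diamond not p:
s: p or Box not p is T, Diamond not p is T. ✓
t: p or Box not p is T, Diamond not p is F. ✗
u: p or Box not p is T, Diamond not p is T. ✓
v: p or Box not p is T, Diamond not p is F. ✗
w: p or Box not p is T, Diamond not p is T. ✓
— 3 worlds.

2 and 3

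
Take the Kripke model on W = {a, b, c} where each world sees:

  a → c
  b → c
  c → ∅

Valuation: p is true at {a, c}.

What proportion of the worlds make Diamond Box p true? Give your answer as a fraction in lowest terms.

a: successors {c}; Box p there: c:T. ✓
b: successors {c}; Box p there: c:T. ✓
c: no successors, so Diamond Box p fails. ✗
That's 2 of 3 worlds, so 2/3.

2/3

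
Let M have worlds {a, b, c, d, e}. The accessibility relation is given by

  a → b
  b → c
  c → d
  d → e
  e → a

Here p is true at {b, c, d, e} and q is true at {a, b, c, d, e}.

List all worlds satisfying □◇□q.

a: successors {b}; ◇□q there: b:T. ✓
b: successors {c}; ◇□q there: c:T. ✓
c: successors {d}; ◇□q there: d:T. ✓
d: successors {e}; ◇□q there: e:T. ✓
e: successors {a}; ◇□q there: a:T. ✓

{a, b, c, d, e}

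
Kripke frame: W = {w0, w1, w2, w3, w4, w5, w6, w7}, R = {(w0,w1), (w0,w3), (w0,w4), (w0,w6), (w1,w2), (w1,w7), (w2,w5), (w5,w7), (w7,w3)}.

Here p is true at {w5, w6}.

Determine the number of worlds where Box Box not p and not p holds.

w0: Box Box not p is T, not p is T. ✓
w1: Box Box not p is F, not p is T. ✗
w2: Box Box not p is T, not p is T. ✓
w3: Box Box not p is T, not p is T. ✓
w4: Box Box not p is T, not p is T. ✓
w5: Box Box not p is T, not p is F. ✗
w6: Box Box not p is T, not p is F. ✗
w7: Box Box not p is T, not p is T. ✓
Satisfying worlds: {w0, w2, w3, w4, w7}.

5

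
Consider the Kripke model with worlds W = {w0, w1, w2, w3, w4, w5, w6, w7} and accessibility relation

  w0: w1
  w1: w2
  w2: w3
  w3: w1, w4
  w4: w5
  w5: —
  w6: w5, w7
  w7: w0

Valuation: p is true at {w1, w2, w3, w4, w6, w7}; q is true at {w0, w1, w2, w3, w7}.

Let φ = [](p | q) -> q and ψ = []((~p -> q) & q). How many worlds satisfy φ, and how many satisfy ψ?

7 and 5

For [](p | q) -> q:
w0: [](p | q) is T, q is T. ✓
w1: [](p | q) is T, q is T. ✓
w2: [](p | q) is T, q is T. ✓
w3: [](p | q) is T, q is T. ✓
w4: [](p | q) is F, q is F. ✓
w5: [](p | q) is T, q is F. ✗
w6: [](p | q) is F, q is F. ✓
w7: [](p | q) is T, q is T. ✓
— 7 worlds.
For []((~p -> q) & q):
w0: successors {w1}; (~p -> q) & q there: w1:T. ✓
w1: successors {w2}; (~p -> q) & q there: w2:T. ✓
w2: successors {w3}; (~p -> q) & q there: w3:T. ✓
w3: successors {w1, w4}; (~p -> q) & q there: w1:T, w4:F. ✗
w4: successors {w5}; (~p -> q) & q there: w5:F. ✗
w5: no successors, so []((~p -> q) & q) holds vacuously. ✓
w6: successors {w5, w7}; (~p -> q) & q there: w5:F, w7:T. ✗
w7: successors {w0}; (~p -> q) & q there: w0:T. ✓
— 5 worlds.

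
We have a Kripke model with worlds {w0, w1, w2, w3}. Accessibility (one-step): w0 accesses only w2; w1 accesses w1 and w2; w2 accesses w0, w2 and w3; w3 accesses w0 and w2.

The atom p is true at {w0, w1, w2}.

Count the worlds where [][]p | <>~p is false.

w0: [][]p is F, <>~p is F. ✗
w1: [][]p is F, <>~p is F. ✗
w2: [][]p is F, <>~p is T. ✓
w3: [][]p is F, <>~p is F. ✗
Satisfying worlds: {w2}.
So [][]p | <>~p fails at the other 3 worlds.

3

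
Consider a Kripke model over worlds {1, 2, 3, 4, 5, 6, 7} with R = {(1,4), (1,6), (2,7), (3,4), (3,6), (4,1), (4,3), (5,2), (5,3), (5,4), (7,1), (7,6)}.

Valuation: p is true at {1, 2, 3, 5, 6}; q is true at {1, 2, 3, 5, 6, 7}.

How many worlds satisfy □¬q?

1

1: successors {4, 6}; ¬q there: 4:T, 6:F. ✗
2: successors {7}; ¬q there: 7:F. ✗
3: successors {4, 6}; ¬q there: 4:T, 6:F. ✗
4: successors {1, 3}; ¬q there: 1:F, 3:F. ✗
5: successors {2, 3, 4}; ¬q there: 2:F, 3:F, 4:T. ✗
6: no successors, so □¬q holds vacuously. ✓
7: successors {1, 6}; ¬q there: 1:F, 6:F. ✗
Satisfying worlds: {6}.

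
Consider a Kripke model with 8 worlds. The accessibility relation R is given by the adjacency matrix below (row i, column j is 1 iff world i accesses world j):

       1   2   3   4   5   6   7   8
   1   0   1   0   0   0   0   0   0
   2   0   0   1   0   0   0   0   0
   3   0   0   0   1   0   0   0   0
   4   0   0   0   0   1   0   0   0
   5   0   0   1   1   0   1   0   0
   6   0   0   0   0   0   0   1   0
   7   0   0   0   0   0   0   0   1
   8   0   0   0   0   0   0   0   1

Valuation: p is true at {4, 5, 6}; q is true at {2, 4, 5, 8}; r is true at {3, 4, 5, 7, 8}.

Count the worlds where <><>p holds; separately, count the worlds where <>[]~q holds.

4 and 2

For <><>p:
1: successors {2}; <>p there: 2:F. ✗
2: successors {3}; <>p there: 3:T. ✓
3: successors {4}; <>p there: 4:T. ✓
4: successors {5}; <>p there: 5:T. ✓
5: successors {3, 4, 6}; <>p there: 3:T, 4:T, 6:F. ✓
6: successors {7}; <>p there: 7:F. ✗
7: successors {8}; <>p there: 8:F. ✗
8: successors {8}; <>p there: 8:F. ✗
— 4 worlds.
For <>[]~q:
1: successors {2}; []~q there: 2:T. ✓
2: successors {3}; []~q there: 3:F. ✗
3: successors {4}; []~q there: 4:F. ✗
4: successors {5}; []~q there: 5:F. ✗
5: successors {3, 4, 6}; []~q there: 3:F, 4:F, 6:T. ✓
6: successors {7}; []~q there: 7:F. ✗
7: successors {8}; []~q there: 8:F. ✗
8: successors {8}; []~q there: 8:F. ✗
— 2 worlds.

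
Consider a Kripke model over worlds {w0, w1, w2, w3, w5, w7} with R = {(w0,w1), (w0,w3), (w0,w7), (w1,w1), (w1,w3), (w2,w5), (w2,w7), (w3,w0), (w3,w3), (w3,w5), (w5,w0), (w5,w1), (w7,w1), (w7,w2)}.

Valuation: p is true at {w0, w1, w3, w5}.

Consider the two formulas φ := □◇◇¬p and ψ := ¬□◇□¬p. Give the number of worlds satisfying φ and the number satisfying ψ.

For □◇◇¬p:
w0: successors {w1, w3, w7}; ◇◇¬p there: w1:F, w3:T, w7:T. ✗
w1: successors {w1, w3}; ◇◇¬p there: w1:F, w3:T. ✗
w2: successors {w5, w7}; ◇◇¬p there: w5:T, w7:T. ✓
w3: successors {w0, w3, w5}; ◇◇¬p there: w0:T, w3:T, w5:T. ✓
w5: successors {w0, w1}; ◇◇¬p there: w0:T, w1:F. ✗
w7: successors {w1, w2}; ◇◇¬p there: w1:F, w2:T. ✗
— 2 worlds.
For ¬□◇□¬p:
w0: □◇□¬p is F. ✓
w1: □◇□¬p is F. ✓
w2: □◇□¬p is F. ✓
w3: □◇□¬p is F. ✓
w5: □◇□¬p is F. ✓
w7: □◇□¬p is F. ✓
— 6 worlds.

2 and 6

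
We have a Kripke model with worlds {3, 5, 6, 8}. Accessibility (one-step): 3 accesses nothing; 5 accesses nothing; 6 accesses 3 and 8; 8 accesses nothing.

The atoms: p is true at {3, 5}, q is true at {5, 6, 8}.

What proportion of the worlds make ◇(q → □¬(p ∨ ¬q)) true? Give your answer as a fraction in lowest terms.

3: no successors, so ◇(q → □¬(p ∨ ¬q)) fails. ✗
5: no successors, so ◇(q → □¬(p ∨ ¬q)) fails. ✗
6: successors {3, 8}; q → □¬(p ∨ ¬q) there: 3:T, 8:T. ✓
8: no successors, so ◇(q → □¬(p ∨ ¬q)) fails. ✗
That's 1 of 4 worlds, so 1/4.

1/4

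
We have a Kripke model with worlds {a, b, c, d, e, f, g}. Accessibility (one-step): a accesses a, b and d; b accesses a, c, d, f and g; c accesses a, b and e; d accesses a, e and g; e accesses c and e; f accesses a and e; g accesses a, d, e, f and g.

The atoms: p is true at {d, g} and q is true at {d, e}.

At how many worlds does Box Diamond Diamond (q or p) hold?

a: successors {a, b, d}; Diamond Diamond (q or p) there: a:T, b:T, d:T. ✓
b: successors {a, c, d, f, g}; Diamond Diamond (q or p) there: a:T, c:T, d:T, f:T, g:T. ✓
c: successors {a, b, e}; Diamond Diamond (q or p) there: a:T, b:T, e:T. ✓
d: successors {a, e, g}; Diamond Diamond (q or p) there: a:T, e:T, g:T. ✓
e: successors {c, e}; Diamond Diamond (q or p) there: c:T, e:T. ✓
f: successors {a, e}; Diamond Diamond (q or p) there: a:T, e:T. ✓
g: successors {a, d, e, f, g}; Diamond Diamond (q or p) there: a:T, d:T, e:T, f:T, g:T. ✓
Satisfying worlds: {a, b, c, d, e, f, g}.

7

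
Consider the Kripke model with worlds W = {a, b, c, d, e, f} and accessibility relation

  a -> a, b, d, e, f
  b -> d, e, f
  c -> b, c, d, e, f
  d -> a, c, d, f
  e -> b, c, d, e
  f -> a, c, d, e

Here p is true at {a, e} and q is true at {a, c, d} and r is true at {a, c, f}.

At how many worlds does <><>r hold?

6

a: successors {a, b, d, e, f}; <>r there: a:T, b:T, d:T, e:T, f:T. ✓
b: successors {d, e, f}; <>r there: d:T, e:T, f:T. ✓
c: successors {b, c, d, e, f}; <>r there: b:T, c:T, d:T, e:T, f:T. ✓
d: successors {a, c, d, f}; <>r there: a:T, c:T, d:T, f:T. ✓
e: successors {b, c, d, e}; <>r there: b:T, c:T, d:T, e:T. ✓
f: successors {a, c, d, e}; <>r there: a:T, c:T, d:T, e:T. ✓
Satisfying worlds: {a, b, c, d, e, f}.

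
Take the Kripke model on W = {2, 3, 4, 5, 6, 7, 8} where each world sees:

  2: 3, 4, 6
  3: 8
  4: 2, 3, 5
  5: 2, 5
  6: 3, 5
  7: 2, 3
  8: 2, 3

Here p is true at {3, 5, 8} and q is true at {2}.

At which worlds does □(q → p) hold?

{2, 3, 6}

2: successors {3, 4, 6}; q → p there: 3:T, 4:T, 6:T. ✓
3: successors {8}; q → p there: 8:T. ✓
4: successors {2, 3, 5}; q → p there: 2:F, 3:T, 5:T. ✗
5: successors {2, 5}; q → p there: 2:F, 5:T. ✗
6: successors {3, 5}; q → p there: 3:T, 5:T. ✓
7: successors {2, 3}; q → p there: 2:F, 3:T. ✗
8: successors {2, 3}; q → p there: 2:F, 3:T. ✗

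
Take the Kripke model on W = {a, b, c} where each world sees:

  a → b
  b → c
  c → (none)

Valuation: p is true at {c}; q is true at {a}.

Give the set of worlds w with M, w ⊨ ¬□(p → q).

a: □(p → q) is T. ✗
b: □(p → q) is F. ✓
c: □(p → q) is T. ✗

{b}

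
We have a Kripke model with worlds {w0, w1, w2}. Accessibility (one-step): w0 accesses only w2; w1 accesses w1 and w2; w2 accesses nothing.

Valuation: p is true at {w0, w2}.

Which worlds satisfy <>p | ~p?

{w0, w1}

w0: <>p is T, ~p is F. ✓
w1: <>p is T, ~p is T. ✓
w2: <>p is F, ~p is F. ✗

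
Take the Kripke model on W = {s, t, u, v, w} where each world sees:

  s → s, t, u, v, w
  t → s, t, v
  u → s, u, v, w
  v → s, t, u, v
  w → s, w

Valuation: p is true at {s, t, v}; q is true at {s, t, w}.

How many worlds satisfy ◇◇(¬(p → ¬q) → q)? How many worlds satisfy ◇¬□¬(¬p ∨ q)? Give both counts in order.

For ◇◇(¬(p → ¬q) → q):
s: successors {s, t, u, v, w}; ◇(¬(p → ¬q) → q) there: s:T, t:T, u:T, v:T, w:T. ✓
t: successors {s, t, v}; ◇(¬(p → ¬q) → q) there: s:T, t:T, v:T. ✓
u: successors {s, u, v, w}; ◇(¬(p → ¬q) → q) there: s:T, u:T, v:T, w:T. ✓
v: successors {s, t, u, v}; ◇(¬(p → ¬q) → q) there: s:T, t:T, u:T, v:T. ✓
w: successors {s, w}; ◇(¬(p → ¬q) → q) there: s:T, w:T. ✓
— 5 worlds.
For ◇¬□¬(¬p ∨ q):
s: successors {s, t, u, v, w}; ¬□¬(¬p ∨ q) there: s:T, t:T, u:T, v:T, w:T. ✓
t: successors {s, t, v}; ¬□¬(¬p ∨ q) there: s:T, t:T, v:T. ✓
u: successors {s, u, v, w}; ¬□¬(¬p ∨ q) there: s:T, u:T, v:T, w:T. ✓
v: successors {s, t, u, v}; ¬□¬(¬p ∨ q) there: s:T, t:T, u:T, v:T. ✓
w: successors {s, w}; ¬□¬(¬p ∨ q) there: s:T, w:T. ✓
— 5 worlds.

5 and 5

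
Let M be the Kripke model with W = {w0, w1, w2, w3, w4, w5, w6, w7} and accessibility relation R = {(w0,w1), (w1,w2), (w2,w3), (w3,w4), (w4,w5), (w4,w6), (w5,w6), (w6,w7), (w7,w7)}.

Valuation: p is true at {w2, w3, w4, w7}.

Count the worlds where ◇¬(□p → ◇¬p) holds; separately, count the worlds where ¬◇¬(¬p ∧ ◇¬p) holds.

For ◇¬(□p → ◇¬p):
w0: successors {w1}; ¬(□p → ◇¬p) there: w1:T. ✓
w1: successors {w2}; ¬(□p → ◇¬p) there: w2:T. ✓
w2: successors {w3}; ¬(□p → ◇¬p) there: w3:T. ✓
w3: successors {w4}; ¬(□p → ◇¬p) there: w4:F. ✗
w4: successors {w5, w6}; ¬(□p → ◇¬p) there: w5:F, w6:T. ✓
w5: successors {w6}; ¬(□p → ◇¬p) there: w6:T. ✓
w6: successors {w7}; ¬(□p → ◇¬p) there: w7:T. ✓
w7: successors {w7}; ¬(□p → ◇¬p) there: w7:T. ✓
— 7 worlds.
For ¬◇¬(¬p ∧ ◇¬p):
w0: ◇¬(¬p ∧ ◇¬p) is T. ✗
w1: ◇¬(¬p ∧ ◇¬p) is T. ✗
w2: ◇¬(¬p ∧ ◇¬p) is T. ✗
w3: ◇¬(¬p ∧ ◇¬p) is T. ✗
w4: ◇¬(¬p ∧ ◇¬p) is T. ✗
w5: ◇¬(¬p ∧ ◇¬p) is T. ✗
w6: ◇¬(¬p ∧ ◇¬p) is T. ✗
w7: ◇¬(¬p ∧ ◇¬p) is T. ✗
— 0 worlds.

7 and 0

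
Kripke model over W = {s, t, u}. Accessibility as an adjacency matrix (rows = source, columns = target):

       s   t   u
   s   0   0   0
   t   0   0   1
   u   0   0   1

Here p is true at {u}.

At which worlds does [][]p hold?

s: no successors, so [][]p holds vacuously. ✓
t: successors {u}; []p there: u:T. ✓
u: successors {u}; []p there: u:T. ✓

{s, t, u}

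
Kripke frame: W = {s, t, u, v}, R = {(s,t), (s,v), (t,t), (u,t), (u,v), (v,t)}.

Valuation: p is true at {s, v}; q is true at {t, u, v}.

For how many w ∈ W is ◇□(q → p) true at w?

0

s: successors {t, v}; □(q → p) there: t:F, v:F. ✗
t: successors {t}; □(q → p) there: t:F. ✗
u: successors {t, v}; □(q → p) there: t:F, v:F. ✗
v: successors {t}; □(q → p) there: t:F. ✗
Satisfying worlds: ∅.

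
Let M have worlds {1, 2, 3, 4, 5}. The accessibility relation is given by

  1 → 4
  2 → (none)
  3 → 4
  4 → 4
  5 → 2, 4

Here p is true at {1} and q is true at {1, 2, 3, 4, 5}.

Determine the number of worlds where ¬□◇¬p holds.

1

1: □◇¬p is T. ✗
2: □◇¬p is T. ✗
3: □◇¬p is T. ✗
4: □◇¬p is T. ✗
5: □◇¬p is F. ✓
Satisfying worlds: {5}.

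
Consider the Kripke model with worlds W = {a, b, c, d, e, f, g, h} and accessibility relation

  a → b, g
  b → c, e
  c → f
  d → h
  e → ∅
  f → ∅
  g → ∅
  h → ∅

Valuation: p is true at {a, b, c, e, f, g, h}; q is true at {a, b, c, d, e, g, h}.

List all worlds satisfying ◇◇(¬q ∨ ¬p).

a: successors {b, g}; ◇(¬q ∨ ¬p) there: b:F, g:F. ✗
b: successors {c, e}; ◇(¬q ∨ ¬p) there: c:T, e:F. ✓
c: successors {f}; ◇(¬q ∨ ¬p) there: f:F. ✗
d: successors {h}; ◇(¬q ∨ ¬p) there: h:F. ✗
e: no successors, so ◇◇(¬q ∨ ¬p) fails. ✗
f: no successors, so ◇◇(¬q ∨ ¬p) fails. ✗
g: no successors, so ◇◇(¬q ∨ ¬p) fails. ✗
h: no successors, so ◇◇(¬q ∨ ¬p) fails. ✗

{b}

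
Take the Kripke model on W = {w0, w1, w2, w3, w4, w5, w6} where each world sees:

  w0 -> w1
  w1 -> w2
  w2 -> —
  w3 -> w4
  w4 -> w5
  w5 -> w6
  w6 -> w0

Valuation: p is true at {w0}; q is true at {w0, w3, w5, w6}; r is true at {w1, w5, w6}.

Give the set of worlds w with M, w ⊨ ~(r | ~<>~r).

w0: r | ~<>~r is T. ✗
w1: r | ~<>~r is T. ✗
w2: r | ~<>~r is T. ✗
w3: r | ~<>~r is F. ✓
w4: r | ~<>~r is T. ✗
w5: r | ~<>~r is T. ✗
w6: r | ~<>~r is T. ✗

{w3}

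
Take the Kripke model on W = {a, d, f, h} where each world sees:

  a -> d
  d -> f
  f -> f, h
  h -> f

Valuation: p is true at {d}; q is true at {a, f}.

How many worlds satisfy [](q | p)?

3

a: successors {d}; q | p there: d:T. ✓
d: successors {f}; q | p there: f:T. ✓
f: successors {f, h}; q | p there: f:T, h:F. ✗
h: successors {f}; q | p there: f:T. ✓
Satisfying worlds: {a, d, h}.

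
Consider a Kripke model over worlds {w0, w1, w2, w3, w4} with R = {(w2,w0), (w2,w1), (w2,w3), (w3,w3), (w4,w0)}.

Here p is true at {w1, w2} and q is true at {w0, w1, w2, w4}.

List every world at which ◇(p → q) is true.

w0: no successors, so ◇(p → q) fails. ✗
w1: no successors, so ◇(p → q) fails. ✗
w2: successors {w0, w1, w3}; p → q there: w0:T, w1:T, w3:T. ✓
w3: successors {w3}; p → q there: w3:T. ✓
w4: successors {w0}; p → q there: w0:T. ✓

{w2, w3, w4}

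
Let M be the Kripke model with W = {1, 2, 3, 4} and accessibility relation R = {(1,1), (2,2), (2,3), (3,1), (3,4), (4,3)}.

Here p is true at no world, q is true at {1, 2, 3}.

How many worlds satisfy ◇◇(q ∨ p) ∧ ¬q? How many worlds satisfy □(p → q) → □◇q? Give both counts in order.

1 and 4

For ◇◇(q ∨ p) ∧ ¬q:
1: ◇◇(q ∨ p) is T, ¬q is F. ✗
2: ◇◇(q ∨ p) is T, ¬q is F. ✗
3: ◇◇(q ∨ p) is T, ¬q is F. ✗
4: ◇◇(q ∨ p) is T, ¬q is T. ✓
— 1 world.
For □(p → q) → □◇q:
1: □(p → q) is T, □◇q is T. ✓
2: □(p → q) is T, □◇q is T. ✓
3: □(p → q) is T, □◇q is T. ✓
4: □(p → q) is T, □◇q is T. ✓
— 4 worlds.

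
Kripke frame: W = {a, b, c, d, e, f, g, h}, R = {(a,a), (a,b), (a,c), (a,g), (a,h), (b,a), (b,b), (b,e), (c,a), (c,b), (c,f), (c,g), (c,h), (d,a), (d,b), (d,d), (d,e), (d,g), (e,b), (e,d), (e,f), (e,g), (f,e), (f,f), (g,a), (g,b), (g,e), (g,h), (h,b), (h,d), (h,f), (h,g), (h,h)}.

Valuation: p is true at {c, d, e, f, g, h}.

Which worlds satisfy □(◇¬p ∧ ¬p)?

a: successors {a, b, c, g, h}; ◇¬p ∧ ¬p there: a:T, b:T, c:F, g:F, h:F. ✗
b: successors {a, b, e}; ◇¬p ∧ ¬p there: a:T, b:T, e:F. ✗
c: successors {a, b, f, g, h}; ◇¬p ∧ ¬p there: a:T, b:T, f:F, g:F, h:F. ✗
d: successors {a, b, d, e, g}; ◇¬p ∧ ¬p there: a:T, b:T, d:F, e:F, g:F. ✗
e: successors {b, d, f, g}; ◇¬p ∧ ¬p there: b:T, d:F, f:F, g:F. ✗
f: successors {e, f}; ◇¬p ∧ ¬p there: e:F, f:F. ✗
g: successors {a, b, e, h}; ◇¬p ∧ ¬p there: a:T, b:T, e:F, h:F. ✗
h: successors {b, d, f, g, h}; ◇¬p ∧ ¬p there: b:T, d:F, f:F, g:F, h:F. ✗

∅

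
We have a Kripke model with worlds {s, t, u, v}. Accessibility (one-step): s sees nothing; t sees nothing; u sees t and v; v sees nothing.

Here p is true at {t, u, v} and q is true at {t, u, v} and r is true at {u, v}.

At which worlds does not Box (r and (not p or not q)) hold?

s: Box (r and (not p or not q)) is T. ✗
t: Box (r and (not p or not q)) is T. ✗
u: Box (r and (not p or not q)) is F. ✓
v: Box (r and (not p or not q)) is T. ✗

{u}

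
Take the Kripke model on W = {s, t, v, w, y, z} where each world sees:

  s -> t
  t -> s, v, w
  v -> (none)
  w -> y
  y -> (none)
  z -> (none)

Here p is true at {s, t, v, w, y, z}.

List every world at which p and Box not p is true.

{v, y, z}

s: p is T, Box not p is F. ✗
t: p is T, Box not p is F. ✗
v: p is T, Box not p is T. ✓
w: p is T, Box not p is F. ✗
y: p is T, Box not p is T. ✓
z: p is T, Box not p is T. ✓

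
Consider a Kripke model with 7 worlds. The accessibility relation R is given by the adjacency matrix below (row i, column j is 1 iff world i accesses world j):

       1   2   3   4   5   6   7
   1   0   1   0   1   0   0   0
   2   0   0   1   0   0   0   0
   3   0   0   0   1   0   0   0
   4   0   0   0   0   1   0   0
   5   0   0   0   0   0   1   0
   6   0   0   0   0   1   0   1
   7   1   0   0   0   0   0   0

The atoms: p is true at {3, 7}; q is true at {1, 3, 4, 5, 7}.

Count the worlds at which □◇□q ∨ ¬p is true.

1: □◇□q is F, ¬p is T. ✓
2: □◇□q is T, ¬p is T. ✓
3: □◇□q is F, ¬p is F. ✗
4: □◇□q is T, ¬p is T. ✓
5: □◇□q is T, ¬p is T. ✓
6: □◇□q is F, ¬p is T. ✓
7: □◇□q is T, ¬p is F. ✓
Satisfying worlds: {1, 2, 4, 5, 6, 7}.

6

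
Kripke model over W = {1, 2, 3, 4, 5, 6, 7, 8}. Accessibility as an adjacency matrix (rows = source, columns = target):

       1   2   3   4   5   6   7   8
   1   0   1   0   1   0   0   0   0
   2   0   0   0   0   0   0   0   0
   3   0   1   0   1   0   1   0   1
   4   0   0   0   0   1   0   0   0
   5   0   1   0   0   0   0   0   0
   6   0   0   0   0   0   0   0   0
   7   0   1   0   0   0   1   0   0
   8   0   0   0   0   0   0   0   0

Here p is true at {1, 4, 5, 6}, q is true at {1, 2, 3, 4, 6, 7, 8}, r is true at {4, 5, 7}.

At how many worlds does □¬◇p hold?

1: successors {2, 4}; ¬◇p there: 2:T, 4:F. ✗
2: no successors, so □¬◇p holds vacuously. ✓
3: successors {2, 4, 6, 8}; ¬◇p there: 2:T, 4:F, 6:T, 8:T. ✗
4: successors {5}; ¬◇p there: 5:T. ✓
5: successors {2}; ¬◇p there: 2:T. ✓
6: no successors, so □¬◇p holds vacuously. ✓
7: successors {2, 6}; ¬◇p there: 2:T, 6:T. ✓
8: no successors, so □¬◇p holds vacuously. ✓
Satisfying worlds: {2, 4, 5, 6, 7, 8}.

6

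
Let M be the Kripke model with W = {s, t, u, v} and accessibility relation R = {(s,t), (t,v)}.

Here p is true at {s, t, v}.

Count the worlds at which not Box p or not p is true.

1

s: not Box p is F, not p is F. ✗
t: not Box p is F, not p is F. ✗
u: not Box p is F, not p is T. ✓
v: not Box p is F, not p is F. ✗
Satisfying worlds: {u}.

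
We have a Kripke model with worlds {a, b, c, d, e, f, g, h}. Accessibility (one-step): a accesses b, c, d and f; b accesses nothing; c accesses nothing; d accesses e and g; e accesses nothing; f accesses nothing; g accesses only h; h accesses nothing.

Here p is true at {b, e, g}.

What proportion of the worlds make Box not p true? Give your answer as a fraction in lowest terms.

3/4

a: successors {b, c, d, f}; not p there: b:F, c:T, d:T, f:T. ✗
b: no successors, so Box not p holds vacuously. ✓
c: no successors, so Box not p holds vacuously. ✓
d: successors {e, g}; not p there: e:F, g:F. ✗
e: no successors, so Box not p holds vacuously. ✓
f: no successors, so Box not p holds vacuously. ✓
g: successors {h}; not p there: h:T. ✓
h: no successors, so Box not p holds vacuously. ✓
That's 6 of 8 worlds, so 6/8 = 3/4.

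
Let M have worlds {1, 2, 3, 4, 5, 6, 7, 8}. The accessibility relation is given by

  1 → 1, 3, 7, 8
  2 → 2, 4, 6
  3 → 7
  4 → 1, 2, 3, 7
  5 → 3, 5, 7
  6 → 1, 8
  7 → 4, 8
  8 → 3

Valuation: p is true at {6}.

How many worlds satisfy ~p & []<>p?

1: ~p is T, []<>p is F. ✗
2: ~p is T, []<>p is F. ✗
3: ~p is T, []<>p is F. ✗
4: ~p is T, []<>p is F. ✗
5: ~p is T, []<>p is F. ✗
6: ~p is F, []<>p is F. ✗
7: ~p is T, []<>p is F. ✗
8: ~p is T, []<>p is F. ✗
Satisfying worlds: ∅.

0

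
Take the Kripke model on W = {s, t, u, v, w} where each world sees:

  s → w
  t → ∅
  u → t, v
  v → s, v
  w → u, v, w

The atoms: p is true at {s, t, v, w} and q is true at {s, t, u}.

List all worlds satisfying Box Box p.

{t, u, v}

s: successors {w}; Box p there: w:F. ✗
t: no successors, so Box Box p holds vacuously. ✓
u: successors {t, v}; Box p there: t:T, v:T. ✓
v: successors {s, v}; Box p there: s:T, v:T. ✓
w: successors {u, v, w}; Box p there: u:T, v:T, w:F. ✗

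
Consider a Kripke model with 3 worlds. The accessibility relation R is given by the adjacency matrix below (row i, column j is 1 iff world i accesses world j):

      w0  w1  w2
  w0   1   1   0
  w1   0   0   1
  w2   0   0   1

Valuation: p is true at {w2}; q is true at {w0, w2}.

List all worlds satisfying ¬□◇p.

w0: □◇p is F. ✓
w1: □◇p is T. ✗
w2: □◇p is T. ✗

{w0}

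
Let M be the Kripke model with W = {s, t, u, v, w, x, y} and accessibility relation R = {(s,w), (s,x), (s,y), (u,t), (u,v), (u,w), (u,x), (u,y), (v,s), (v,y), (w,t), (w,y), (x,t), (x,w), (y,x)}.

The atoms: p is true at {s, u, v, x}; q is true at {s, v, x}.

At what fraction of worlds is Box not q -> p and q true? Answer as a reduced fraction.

s: Box not q is F, p and q is T. ✓
t: Box not q is T, p and q is F. ✗
u: Box not q is F, p and q is F. ✓
v: Box not q is F, p and q is T. ✓
w: Box not q is T, p and q is F. ✗
x: Box not q is T, p and q is T. ✓
y: Box not q is F, p and q is F. ✓
That's 5 of 7 worlds, so 5/7.

5/7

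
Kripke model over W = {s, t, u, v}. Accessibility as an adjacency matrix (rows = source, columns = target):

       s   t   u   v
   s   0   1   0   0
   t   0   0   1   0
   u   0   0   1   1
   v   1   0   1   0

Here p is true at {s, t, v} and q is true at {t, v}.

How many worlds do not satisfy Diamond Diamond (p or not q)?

s: successors {t}; Diamond (p or not q) there: t:T. ✓
t: successors {u}; Diamond (p or not q) there: u:T. ✓
u: successors {u, v}; Diamond (p or not q) there: u:T, v:T. ✓
v: successors {s, u}; Diamond (p or not q) there: s:T, u:T. ✓
Satisfying worlds: {s, t, u, v}.
So Diamond Diamond (p or not q) fails at the other 0 worlds.

0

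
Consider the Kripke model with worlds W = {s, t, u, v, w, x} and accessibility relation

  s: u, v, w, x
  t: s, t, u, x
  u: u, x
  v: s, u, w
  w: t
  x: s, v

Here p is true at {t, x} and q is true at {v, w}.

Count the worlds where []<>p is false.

4

s: successors {u, v, w, x}; <>p there: u:T, v:F, w:T, x:F. ✗
t: successors {s, t, u, x}; <>p there: s:T, t:T, u:T, x:F. ✗
u: successors {u, x}; <>p there: u:T, x:F. ✗
v: successors {s, u, w}; <>p there: s:T, u:T, w:T. ✓
w: successors {t}; <>p there: t:T. ✓
x: successors {s, v}; <>p there: s:T, v:F. ✗
Satisfying worlds: {v, w}.
So []<>p fails at the other 4 worlds.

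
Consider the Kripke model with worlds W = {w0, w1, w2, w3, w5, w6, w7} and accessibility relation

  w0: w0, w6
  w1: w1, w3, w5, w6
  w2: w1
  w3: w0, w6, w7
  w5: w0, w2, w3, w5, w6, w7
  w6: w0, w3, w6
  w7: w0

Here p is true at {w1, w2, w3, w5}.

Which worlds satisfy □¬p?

{w0, w3, w7}

w0: successors {w0, w6}; ¬p there: w0:T, w6:T. ✓
w1: successors {w1, w3, w5, w6}; ¬p there: w1:F, w3:F, w5:F, w6:T. ✗
w2: successors {w1}; ¬p there: w1:F. ✗
w3: successors {w0, w6, w7}; ¬p there: w0:T, w6:T, w7:T. ✓
w5: successors {w0, w2, w3, w5, w6, w7}; ¬p there: w0:T, w2:F, w3:F, w5:F, w6:T, w7:T. ✗
w6: successors {w0, w3, w6}; ¬p there: w0:T, w3:F, w6:T. ✗
w7: successors {w0}; ¬p there: w0:T. ✓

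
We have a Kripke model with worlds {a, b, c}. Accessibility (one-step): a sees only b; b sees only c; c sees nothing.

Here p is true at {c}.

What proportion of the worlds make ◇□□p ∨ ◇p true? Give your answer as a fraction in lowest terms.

2/3

a: ◇□□p is T, ◇p is F. ✓
b: ◇□□p is T, ◇p is T. ✓
c: ◇□□p is F, ◇p is F. ✗
That's 2 of 3 worlds, so 2/3.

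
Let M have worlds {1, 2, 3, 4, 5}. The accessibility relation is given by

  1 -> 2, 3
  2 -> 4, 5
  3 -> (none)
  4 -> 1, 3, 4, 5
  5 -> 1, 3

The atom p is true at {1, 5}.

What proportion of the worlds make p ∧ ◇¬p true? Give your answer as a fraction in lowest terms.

1: p is T, ◇¬p is T. ✓
2: p is F, ◇¬p is T. ✗
3: p is F, ◇¬p is F. ✗
4: p is F, ◇¬p is T. ✗
5: p is T, ◇¬p is T. ✓
That's 2 of 5 worlds, so 2/5.

2/5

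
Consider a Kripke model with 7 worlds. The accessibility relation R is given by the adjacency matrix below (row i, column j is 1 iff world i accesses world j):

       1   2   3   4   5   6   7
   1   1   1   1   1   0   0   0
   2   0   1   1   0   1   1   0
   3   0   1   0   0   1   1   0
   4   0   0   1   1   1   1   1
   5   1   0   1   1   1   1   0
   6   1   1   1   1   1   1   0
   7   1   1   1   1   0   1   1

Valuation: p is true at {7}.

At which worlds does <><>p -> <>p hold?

1: <><>p is T, <>p is F. ✗
2: <><>p is F, <>p is F. ✓
3: <><>p is F, <>p is F. ✓
4: <><>p is T, <>p is T. ✓
5: <><>p is T, <>p is F. ✗
6: <><>p is T, <>p is F. ✗
7: <><>p is T, <>p is T. ✓

{2, 3, 4, 7}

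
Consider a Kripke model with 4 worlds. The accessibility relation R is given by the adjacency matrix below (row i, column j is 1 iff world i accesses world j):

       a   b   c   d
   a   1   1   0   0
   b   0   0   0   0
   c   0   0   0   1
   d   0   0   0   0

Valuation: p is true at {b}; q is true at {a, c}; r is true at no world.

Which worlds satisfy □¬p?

a: successors {a, b}; ¬p there: a:T, b:F. ✗
b: no successors, so □¬p holds vacuously. ✓
c: successors {d}; ¬p there: d:T. ✓
d: no successors, so □¬p holds vacuously. ✓

{b, c, d}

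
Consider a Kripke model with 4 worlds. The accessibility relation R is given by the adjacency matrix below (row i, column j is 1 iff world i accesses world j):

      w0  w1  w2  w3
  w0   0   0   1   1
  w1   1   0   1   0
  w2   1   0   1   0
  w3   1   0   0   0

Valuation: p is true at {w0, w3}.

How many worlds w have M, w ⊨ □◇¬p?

w0: successors {w2, w3}; ◇¬p there: w2:T, w3:F. ✗
w1: successors {w0, w2}; ◇¬p there: w0:T, w2:T. ✓
w2: successors {w0, w2}; ◇¬p there: w0:T, w2:T. ✓
w3: successors {w0}; ◇¬p there: w0:T. ✓
Satisfying worlds: {w1, w2, w3}.

3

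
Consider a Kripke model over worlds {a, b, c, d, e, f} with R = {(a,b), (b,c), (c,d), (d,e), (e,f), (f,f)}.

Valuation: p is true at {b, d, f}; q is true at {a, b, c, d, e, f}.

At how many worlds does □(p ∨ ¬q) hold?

4

a: successors {b}; p ∨ ¬q there: b:T. ✓
b: successors {c}; p ∨ ¬q there: c:F. ✗
c: successors {d}; p ∨ ¬q there: d:T. ✓
d: successors {e}; p ∨ ¬q there: e:F. ✗
e: successors {f}; p ∨ ¬q there: f:T. ✓
f: successors {f}; p ∨ ¬q there: f:T. ✓
Satisfying worlds: {a, c, e, f}.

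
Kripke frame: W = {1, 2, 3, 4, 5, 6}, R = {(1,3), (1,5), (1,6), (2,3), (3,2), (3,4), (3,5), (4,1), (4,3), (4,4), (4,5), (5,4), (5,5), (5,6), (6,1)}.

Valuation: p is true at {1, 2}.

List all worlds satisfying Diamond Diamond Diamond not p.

1: successors {3, 5, 6}; Diamond Diamond not p there: 3:T, 5:T, 6:T. ✓
2: successors {3}; Diamond Diamond not p there: 3:T. ✓
3: successors {2, 4, 5}; Diamond Diamond not p there: 2:T, 4:T, 5:T. ✓
4: successors {1, 3, 4, 5}; Diamond Diamond not p there: 1:T, 3:T, 4:T, 5:T. ✓
5: successors {4, 5, 6}; Diamond Diamond not p there: 4:T, 5:T, 6:T. ✓
6: successors {1}; Diamond Diamond not p there: 1:T. ✓

{1, 2, 3, 4, 5, 6}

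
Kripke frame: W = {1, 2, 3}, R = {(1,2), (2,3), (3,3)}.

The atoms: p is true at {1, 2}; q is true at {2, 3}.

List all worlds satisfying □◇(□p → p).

{1, 2, 3}

1: successors {2}; ◇(□p → p) there: 2:T. ✓
2: successors {3}; ◇(□p → p) there: 3:T. ✓
3: successors {3}; ◇(□p → p) there: 3:T. ✓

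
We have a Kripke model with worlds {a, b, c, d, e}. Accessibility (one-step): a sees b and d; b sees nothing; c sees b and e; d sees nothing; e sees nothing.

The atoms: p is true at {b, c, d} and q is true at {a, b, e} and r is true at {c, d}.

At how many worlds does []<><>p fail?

a: successors {b, d}; <><>p there: b:F, d:F. ✗
b: no successors, so []<><>p holds vacuously. ✓
c: successors {b, e}; <><>p there: b:F, e:F. ✗
d: no successors, so []<><>p holds vacuously. ✓
e: no successors, so []<><>p holds vacuously. ✓
Satisfying worlds: {b, d, e}.
So []<><>p fails at the other 2 worlds.

2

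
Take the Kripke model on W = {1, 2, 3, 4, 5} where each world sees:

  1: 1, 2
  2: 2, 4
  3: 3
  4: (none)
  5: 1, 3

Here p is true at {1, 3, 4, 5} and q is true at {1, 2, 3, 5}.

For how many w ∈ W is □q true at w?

4

1: successors {1, 2}; q there: 1:T, 2:T. ✓
2: successors {2, 4}; q there: 2:T, 4:F. ✗
3: successors {3}; q there: 3:T. ✓
4: no successors, so □q holds vacuously. ✓
5: successors {1, 3}; q there: 1:T, 3:T. ✓
Satisfying worlds: {1, 3, 4, 5}.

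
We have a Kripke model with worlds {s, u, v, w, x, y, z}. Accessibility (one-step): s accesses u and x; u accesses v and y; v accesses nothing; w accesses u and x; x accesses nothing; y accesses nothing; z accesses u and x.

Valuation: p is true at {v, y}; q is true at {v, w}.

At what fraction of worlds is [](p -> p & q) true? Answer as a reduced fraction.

s: successors {u, x}; p -> p & q there: u:T, x:T. ✓
u: successors {v, y}; p -> p & q there: v:T, y:F. ✗
v: no successors, so [](p -> p & q) holds vacuously. ✓
w: successors {u, x}; p -> p & q there: u:T, x:T. ✓
x: no successors, so [](p -> p & q) holds vacuously. ✓
y: no successors, so [](p -> p & q) holds vacuously. ✓
z: successors {u, x}; p -> p & q there: u:T, x:T. ✓
That's 6 of 7 worlds, so 6/7.

6/7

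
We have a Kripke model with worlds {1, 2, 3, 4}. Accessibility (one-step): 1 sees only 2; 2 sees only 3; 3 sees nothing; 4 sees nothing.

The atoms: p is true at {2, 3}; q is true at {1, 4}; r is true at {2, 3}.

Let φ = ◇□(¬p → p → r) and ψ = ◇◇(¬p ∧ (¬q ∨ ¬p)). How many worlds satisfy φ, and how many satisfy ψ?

For ◇□(¬p → p → r):
1: successors {2}; □(¬p → p → r) there: 2:T. ✓
2: successors {3}; □(¬p → p → r) there: 3:T. ✓
3: no successors, so ◇□(¬p → p → r) fails. ✗
4: no successors, so ◇□(¬p → p → r) fails. ✗
— 2 worlds.
For ◇◇(¬p ∧ (¬q ∨ ¬p)):
1: successors {2}; ◇(¬p ∧ (¬q ∨ ¬p)) there: 2:F. ✗
2: successors {3}; ◇(¬p ∧ (¬q ∨ ¬p)) there: 3:F. ✗
3: no successors, so ◇◇(¬p ∧ (¬q ∨ ¬p)) fails. ✗
4: no successors, so ◇◇(¬p ∧ (¬q ∨ ¬p)) fails. ✗
— 0 worlds.

2 and 0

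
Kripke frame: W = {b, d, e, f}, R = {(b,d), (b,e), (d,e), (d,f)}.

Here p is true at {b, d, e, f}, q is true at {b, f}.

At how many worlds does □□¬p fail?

b: successors {d, e}; □¬p there: d:F, e:T. ✗
d: successors {e, f}; □¬p there: e:T, f:T. ✓
e: no successors, so □□¬p holds vacuously. ✓
f: no successors, so □□¬p holds vacuously. ✓
Satisfying worlds: {d, e, f}.
So □□¬p fails at the other 1 world.

1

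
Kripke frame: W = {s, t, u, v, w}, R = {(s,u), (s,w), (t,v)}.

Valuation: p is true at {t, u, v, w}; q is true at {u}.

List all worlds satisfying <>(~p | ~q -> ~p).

s: successors {u, w}; ~p | ~q -> ~p there: u:T, w:F. ✓
t: successors {v}; ~p | ~q -> ~p there: v:F. ✗
u: no successors, so <>(~p | ~q -> ~p) fails. ✗
v: no successors, so <>(~p | ~q -> ~p) fails. ✗
w: no successors, so <>(~p | ~q -> ~p) fails. ✗

{s}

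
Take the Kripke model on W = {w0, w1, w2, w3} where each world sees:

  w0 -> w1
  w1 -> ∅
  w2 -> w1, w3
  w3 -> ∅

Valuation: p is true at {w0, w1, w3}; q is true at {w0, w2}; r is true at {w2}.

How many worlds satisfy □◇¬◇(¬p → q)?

w0: successors {w1}; ◇¬◇(¬p → q) there: w1:F. ✗
w1: no successors, so □◇¬◇(¬p → q) holds vacuously. ✓
w2: successors {w1, w3}; ◇¬◇(¬p → q) there: w1:F, w3:F. ✗
w3: no successors, so □◇¬◇(¬p → q) holds vacuously. ✓
Satisfying worlds: {w1, w3}.

2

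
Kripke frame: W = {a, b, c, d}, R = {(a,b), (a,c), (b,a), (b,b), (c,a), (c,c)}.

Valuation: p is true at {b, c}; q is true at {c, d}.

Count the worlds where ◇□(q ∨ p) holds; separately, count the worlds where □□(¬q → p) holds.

For ◇□(q ∨ p):
a: successors {b, c}; □(q ∨ p) there: b:F, c:F. ✗
b: successors {a, b}; □(q ∨ p) there: a:T, b:F. ✓
c: successors {a, c}; □(q ∨ p) there: a:T, c:F. ✓
d: no successors, so ◇□(q ∨ p) fails. ✗
— 2 worlds.
For □□(¬q → p):
a: successors {b, c}; □(¬q → p) there: b:F, c:F. ✗
b: successors {a, b}; □(¬q → p) there: a:T, b:F. ✗
c: successors {a, c}; □(¬q → p) there: a:T, c:F. ✗
d: no successors, so □□(¬q → p) holds vacuously. ✓
— 1 world.

2 and 1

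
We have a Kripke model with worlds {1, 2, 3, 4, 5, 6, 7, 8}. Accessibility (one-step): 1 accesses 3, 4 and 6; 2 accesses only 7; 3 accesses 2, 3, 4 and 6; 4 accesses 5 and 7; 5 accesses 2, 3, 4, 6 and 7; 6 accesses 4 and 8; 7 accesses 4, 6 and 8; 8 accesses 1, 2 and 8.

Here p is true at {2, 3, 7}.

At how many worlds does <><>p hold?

1: successors {3, 4, 6}; <>p there: 3:T, 4:T, 6:F. ✓
2: successors {7}; <>p there: 7:F. ✗
3: successors {2, 3, 4, 6}; <>p there: 2:T, 3:T, 4:T, 6:F. ✓
4: successors {5, 7}; <>p there: 5:T, 7:F. ✓
5: successors {2, 3, 4, 6, 7}; <>p there: 2:T, 3:T, 4:T, 6:F, 7:F. ✓
6: successors {4, 8}; <>p there: 4:T, 8:T. ✓
7: successors {4, 6, 8}; <>p there: 4:T, 6:F, 8:T. ✓
8: successors {1, 2, 8}; <>p there: 1:T, 2:T, 8:T. ✓
Satisfying worlds: {1, 3, 4, 5, 6, 7, 8}.

7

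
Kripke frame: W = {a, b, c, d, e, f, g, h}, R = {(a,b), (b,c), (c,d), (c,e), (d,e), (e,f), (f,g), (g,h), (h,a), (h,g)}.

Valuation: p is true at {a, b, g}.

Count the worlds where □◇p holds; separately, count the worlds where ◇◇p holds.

2 and 3

For □◇p:
a: successors {b}; ◇p there: b:F. ✗
b: successors {c}; ◇p there: c:F. ✗
c: successors {d, e}; ◇p there: d:F, e:F. ✗
d: successors {e}; ◇p there: e:F. ✗
e: successors {f}; ◇p there: f:T. ✓
f: successors {g}; ◇p there: g:F. ✗
g: successors {h}; ◇p there: h:T. ✓
h: successors {a, g}; ◇p there: a:T, g:F. ✗
— 2 worlds.
For ◇◇p:
a: successors {b}; ◇p there: b:F. ✗
b: successors {c}; ◇p there: c:F. ✗
c: successors {d, e}; ◇p there: d:F, e:F. ✗
d: successors {e}; ◇p there: e:F. ✗
e: successors {f}; ◇p there: f:T. ✓
f: successors {g}; ◇p there: g:F. ✗
g: successors {h}; ◇p there: h:T. ✓
h: successors {a, g}; ◇p there: a:T, g:F. ✓
— 3 worlds.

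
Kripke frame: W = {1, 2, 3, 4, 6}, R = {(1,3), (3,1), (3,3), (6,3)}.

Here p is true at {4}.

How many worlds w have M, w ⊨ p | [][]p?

1: p is F, [][]p is F. ✗
2: p is F, [][]p is T. ✓
3: p is F, [][]p is F. ✗
4: p is T, [][]p is T. ✓
6: p is F, [][]p is F. ✗
Satisfying worlds: {2, 4}.

2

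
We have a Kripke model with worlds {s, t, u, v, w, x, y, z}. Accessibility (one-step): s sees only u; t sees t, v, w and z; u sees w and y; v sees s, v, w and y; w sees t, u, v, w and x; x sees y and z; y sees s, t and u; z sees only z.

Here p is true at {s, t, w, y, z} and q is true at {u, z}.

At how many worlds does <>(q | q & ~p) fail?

s: successors {u}; q | q & ~p there: u:T. ✓
t: successors {t, v, w, z}; q | q & ~p there: t:F, v:F, w:F, z:T. ✓
u: successors {w, y}; q | q & ~p there: w:F, y:F. ✗
v: successors {s, v, w, y}; q | q & ~p there: s:F, v:F, w:F, y:F. ✗
w: successors {t, u, v, w, x}; q | q & ~p there: t:F, u:T, v:F, w:F, x:F. ✓
x: successors {y, z}; q | q & ~p there: y:F, z:T. ✓
y: successors {s, t, u}; q | q & ~p there: s:F, t:F, u:T. ✓
z: successors {z}; q | q & ~p there: z:T. ✓
Satisfying worlds: {s, t, w, x, y, z}.
So <>(q | q & ~p) fails at the other 2 worlds.

2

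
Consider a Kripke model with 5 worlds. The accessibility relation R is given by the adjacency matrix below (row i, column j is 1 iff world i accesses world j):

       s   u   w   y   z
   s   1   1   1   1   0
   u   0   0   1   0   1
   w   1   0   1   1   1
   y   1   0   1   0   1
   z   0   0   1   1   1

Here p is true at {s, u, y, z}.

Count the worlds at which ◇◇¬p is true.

5

s: successors {s, u, w, y}; ◇¬p there: s:T, u:T, w:T, y:T. ✓
u: successors {w, z}; ◇¬p there: w:T, z:T. ✓
w: successors {s, w, y, z}; ◇¬p there: s:T, w:T, y:T, z:T. ✓
y: successors {s, w, z}; ◇¬p there: s:T, w:T, z:T. ✓
z: successors {w, y, z}; ◇¬p there: w:T, y:T, z:T. ✓
Satisfying worlds: {s, u, w, y, z}.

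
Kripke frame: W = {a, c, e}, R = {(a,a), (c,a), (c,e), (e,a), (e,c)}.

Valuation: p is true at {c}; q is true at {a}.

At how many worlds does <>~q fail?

1

a: successors {a}; ~q there: a:F. ✗
c: successors {a, e}; ~q there: a:F, e:T. ✓
e: successors {a, c}; ~q there: a:F, c:T. ✓
Satisfying worlds: {c, e}.
So <>~q fails at the other 1 world.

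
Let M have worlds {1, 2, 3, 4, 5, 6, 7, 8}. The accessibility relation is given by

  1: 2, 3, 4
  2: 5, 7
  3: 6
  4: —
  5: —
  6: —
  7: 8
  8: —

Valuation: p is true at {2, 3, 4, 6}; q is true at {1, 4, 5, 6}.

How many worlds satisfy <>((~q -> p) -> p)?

1: successors {2, 3, 4}; (~q -> p) -> p there: 2:T, 3:T, 4:T. ✓
2: successors {5, 7}; (~q -> p) -> p there: 5:F, 7:T. ✓
3: successors {6}; (~q -> p) -> p there: 6:T. ✓
4: no successors, so <>((~q -> p) -> p) fails. ✗
5: no successors, so <>((~q -> p) -> p) fails. ✗
6: no successors, so <>((~q -> p) -> p) fails. ✗
7: successors {8}; (~q -> p) -> p there: 8:T. ✓
8: no successors, so <>((~q -> p) -> p) fails. ✗
Satisfying worlds: {1, 2, 3, 7}.

4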